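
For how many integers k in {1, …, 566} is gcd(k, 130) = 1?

208

130 = 2·5·13. Inclusion–exclusion on these primes:
566 − ⌊566/2⌋ − ⌊566/5⌋ − ⌊566/13⌋ + ⌊566/10⌋ + ⌊566/26⌋ + ⌊566/65⌋ − ⌊566/130⌋ = 208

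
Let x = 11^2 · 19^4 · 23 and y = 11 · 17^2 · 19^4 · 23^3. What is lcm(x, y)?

max exponent per prime: 11^2 · 17^2 · 19^4 · 23^3 = 55447392161183

55447392161183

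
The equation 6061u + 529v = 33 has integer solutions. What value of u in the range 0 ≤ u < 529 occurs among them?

Euclid: 6061 = 11·529 + 242; 529 = 2·242 + 45; 242 = 5·45 + 17; 45 = 2·17 + 11; 17 = 1·11 + 6; 11 = 1·6 + 5; 6 = 1·5 + 1; 5 = 5·1 + 0 → gcd = 1; 33 = 1·33.
Back-substitution yields 6061·(94) + 529·(-1077) = 1, so one solution is u = 94·33 = 3102, v = -1077·33 = -35541.
Solutions in u differ by 529/1 = 529; the one in [0, 529) is 3102 mod 529 = 457.

457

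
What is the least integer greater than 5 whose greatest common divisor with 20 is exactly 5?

gcd(x, 20) = 5 forces 5 | x; write x = 5s. Then gcd(5s, 5·4) = 5·gcd(s, 4), so need gcd(s, 4) = 1.
5s > 5 gives s ≥ 2. The least s ≥ 2 coprime to 4 is 3, so x = 5·3 = 15.

15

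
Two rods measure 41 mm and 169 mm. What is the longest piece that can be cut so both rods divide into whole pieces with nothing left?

Euclid: 169 = 4·41 + 5; 41 = 8·5 + 1; 5 = 5·1 + 0. Last nonzero remainder: 1.

1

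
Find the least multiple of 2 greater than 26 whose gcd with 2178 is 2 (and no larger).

28

2178 = 2·1089. Any m with gcd(m, 2178) = 2 is a multiple of 2, say 2s, with s coprime to 1089.
Need s > 26/2, so s ≥ 14. First s ≥ 14 with gcd(s, 1089) = 1 is s = 14. Thus m = 2·14 = 28.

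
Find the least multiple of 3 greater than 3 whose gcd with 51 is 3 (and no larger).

51 = 3·17. Any k with gcd(k, 51) = 3 is a multiple of 3, say 3s, with s coprime to 17.
Need s > 3/3, so s ≥ 2. First s ≥ 2 with gcd(s, 17) = 1 is s = 2. Thus k = 3·2 = 6.

6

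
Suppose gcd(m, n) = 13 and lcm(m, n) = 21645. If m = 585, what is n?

481

Using mn = gcd(m,n)·lcm(m,n) = 13·21645 = 281385, we get n = 281385/585 = 481.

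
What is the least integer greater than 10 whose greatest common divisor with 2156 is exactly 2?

18

Multiples of 2 above 10: 2·6, 2·7, … . Need the cofactor coprime to 2156/2 = 1078.
Checking s = 6, 7, … the first with gcd(s, 1078) = 1 is s = 9, giving 18.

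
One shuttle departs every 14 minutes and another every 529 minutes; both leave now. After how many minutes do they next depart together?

7406

gcd first: 529 = 37·14 + 11; 14 = 1·11 + 3; 11 = 3·3 + 2; 3 = 1·2 + 1; 2 = 2·1 + 0 → gcd = 1
lcm = 14·529/gcd = 7406/1 = 7406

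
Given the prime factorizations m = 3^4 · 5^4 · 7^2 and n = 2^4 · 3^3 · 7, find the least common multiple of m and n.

39690000

max exponent per prime: 2^4 · 3^4 · 5^4 · 7^2 = 39690000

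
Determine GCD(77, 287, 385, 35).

7

gcd(77, 287): 287 = 3·77 + 56; 77 = 1·56 + 21; 56 = 2·21 + 14; 21 = 1·14 + 7; 14 = 2·7 + 0 → 7
gcd(7, 385): 385 = 55·7 + 0 → 7
gcd(7, 35): 35 = 5·7 + 0 → 7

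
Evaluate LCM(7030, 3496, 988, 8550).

378354600

7030 = 2 · 5 · 19 · 37; 3496 = 2³ · 19 · 23; 988 = 2² · 13 · 19; 8550 = 2 · 3² · 5² · 19
lcm takes max exponent of each prime: 2³ · 3² · 5² · 13 · 19 · 23 · 37 = 378354600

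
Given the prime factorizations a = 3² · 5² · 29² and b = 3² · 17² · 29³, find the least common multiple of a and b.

1585894725

max exponent per prime: 3² · 5² · 17² · 29³ = 1585894725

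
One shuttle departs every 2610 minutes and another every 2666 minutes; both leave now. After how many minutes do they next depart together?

gcd first: 2666 = 1·2610 + 56; 2610 = 46·56 + 34; 56 = 1·34 + 22; 34 = 1·22 + 12; 22 = 1·12 + 10; 12 = 1·10 + 2; 10 = 5·2 + 0 → gcd = 2
lcm = 2610·2666/gcd = 6958260/2 = 3479130

3479130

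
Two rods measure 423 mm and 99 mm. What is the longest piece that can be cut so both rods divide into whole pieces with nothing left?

9

423 = 3² · 47
99 = 3² · 11
Common: 3² = 9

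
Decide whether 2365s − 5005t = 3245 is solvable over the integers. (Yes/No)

Yes

By Bézout, 2365s − 5005t = 3245 has integer solutions iff gcd(2365, 5005) | 3245.
Euclid: 5005 = 2·2365 + 275; 2365 = 8·275 + 165; 275 = 1·165 + 110; 165 = 1·110 + 55; 110 = 2·55 + 0. gcd = 55; 3245 mod 55 = 0. Yes.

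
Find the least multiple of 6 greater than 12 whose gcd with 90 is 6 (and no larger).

Multiples of 6 above 12: 6·3, 6·4, … . Need the cofactor coprime to 90/6 = 15.
Checking s = 3, 4, … the first with gcd(s, 15) = 1 is s = 4, giving 24.

24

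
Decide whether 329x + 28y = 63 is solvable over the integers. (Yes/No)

gcd(329, 28): 329 = 11·28 + 21; 28 = 1·21 + 7; 21 = 3·7 + 0 → 7
7 divides 63, so a solution exists.

Yes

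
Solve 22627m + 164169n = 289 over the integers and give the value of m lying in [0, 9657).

5311

Reduce mod 164169: 22627m ≡ 289 (mod 164169). With g = gcd(22627, 164169) = 17 dividing 289, divide through: 1331m ≡ 17 (mod 9657).
Since gcd(1331, 9657) = 1, m ≡ 17·(1331)⁻¹ ≡ 5311 (mod 9657). Smallest non-negative: 5311.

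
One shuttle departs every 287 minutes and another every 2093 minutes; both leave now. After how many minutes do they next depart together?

85813

gcd first: 2093 = 7·287 + 84; 287 = 3·84 + 35; 84 = 2·35 + 14; 35 = 2·14 + 7; 14 = 2·7 + 0 → gcd = 7
lcm = 287·2093/gcd = 600691/7 = 85813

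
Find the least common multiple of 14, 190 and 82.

14 = 2 · 7; 190 = 2 · 5 · 19; 82 = 2 · 41
lcm takes max exponent of each prime: 2 · 5 · 7 · 19 · 41 = 54530

54530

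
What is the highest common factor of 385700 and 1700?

100

385700 = 2² · 5² · 7 · 19 · 29
1700 = 2² · 5² · 17
Common: 2² · 5² = 100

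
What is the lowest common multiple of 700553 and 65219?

700553 = 7² · 17 · 29²; 65219 = 7² · 11³
max exponents: 7² · 11³ · 17 · 29² = 932436043

932436043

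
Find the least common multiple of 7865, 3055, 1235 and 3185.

7865 = 5 · 11² · 13; 3055 = 5 · 13 · 47; 1235 = 5 · 13 · 19; 3185 = 5 · 7² · 13
lcm takes max exponent of each prime: 5 · 7² · 11² · 13 · 19 · 47 = 344148805

344148805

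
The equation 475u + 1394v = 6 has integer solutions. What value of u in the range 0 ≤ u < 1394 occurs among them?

810

gcd(475, 1394) = 1 (Euclid: 1394 = 2·475 + 444; 475 = 1·444 + 31; 444 = 14·31 + 10; 31 = 3·10 + 1; 10 = 10·1 + 0), and 1 | 6.
Extended Euclid: 475·(135) + 1394·(-46) = 1. Scale by 6: u₀ = 810.
General solution u = u₀ + 1394t; reducing mod 1394 gives u = 810 (and v = -276).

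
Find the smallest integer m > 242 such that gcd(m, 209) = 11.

209 = 11·19. Any m with gcd(m, 209) = 11 is a multiple of 11, say 11s, with s coprime to 19.
Need s > 242/11, so s ≥ 23. First s ≥ 23 with gcd(s, 19) = 1 is s = 23. Thus m = 11·23 = 253.

253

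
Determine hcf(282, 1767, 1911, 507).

282 = 2 · 3 · 47; 1767 = 3 · 19 · 31; 1911 = 3 · 7² · 13; 507 = 3 · 13²
gcd takes min exponent of each prime: 3 = 3

3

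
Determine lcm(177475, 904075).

177475 = 5² · 31 · 229; 904075 = 5² · 29² · 43
max exponents: 5² · 29² · 31 · 43 · 229 = 6418028425

6418028425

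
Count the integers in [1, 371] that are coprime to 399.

201

Prime factors of 399: 3, 7, 19. Count integers ≤ 371 divisible by none of them.
By inclusion–exclusion: 371 − ⌊371/3⌋ − ⌊371/7⌋ − ⌊371/19⌋ + ⌊371/21⌋ + ⌊371/57⌋ + ⌊371/133⌋ − ⌊371/399⌋ = 201.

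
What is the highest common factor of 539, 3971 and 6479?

11

539 = 7² · 11; 3971 = 11 · 19²; 6479 = 11 · 19 · 31
gcd takes min exponent of each prime: 11 = 11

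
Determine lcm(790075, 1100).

gcd first: 790075 = 718·1100 + 275; 1100 = 4·275 + 0 → gcd = 275
lcm = 790075·1100/gcd = 869082500/275 = 3160300

3160300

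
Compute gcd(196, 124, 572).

gcd(196, 124): 196 = 1·124 + 72; 124 = 1·72 + 52; 72 = 1·52 + 20; 52 = 2·20 + 12; 20 = 1·12 + 8; 12 = 1·8 + 4; 8 = 2·4 + 0 → 4
gcd(4, 572): 572 = 143·4 + 0 → 4

4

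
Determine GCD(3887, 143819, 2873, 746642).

gcd(3887, 143819): 143819 = 37·3887 + 0 → 3887
gcd(3887, 2873): 3887 = 1·2873 + 1014; 2873 = 2·1014 + 845; 1014 = 1·845 + 169; 845 = 5·169 + 0 → 169
gcd(169, 746642): 746642 = 4418·169 + 0 → 169

169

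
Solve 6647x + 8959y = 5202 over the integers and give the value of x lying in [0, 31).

21

Reduce mod 8959: 6647x ≡ 5202 (mod 8959). With g = gcd(6647, 8959) = 289 dividing 5202, divide through: 23x ≡ 18 (mod 31).
Since gcd(23, 31) = 1, x ≡ 18·(23)⁻¹ ≡ 21 (mod 31). Smallest non-negative: 21.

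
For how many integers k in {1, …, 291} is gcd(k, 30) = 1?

78

30 = 2·3·5. Inclusion–exclusion on these primes:
291 − ⌊291/2⌋ − ⌊291/3⌋ − ⌊291/5⌋ + ⌊291/6⌋ + ⌊291/10⌋ + ⌊291/15⌋ − ⌊291/30⌋ = 78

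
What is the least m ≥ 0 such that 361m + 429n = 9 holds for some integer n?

Reduce mod 429: 361m ≡ 9 (mod 429). With g = gcd(361, 429) = 1 dividing 9, divide through: 361m ≡ 9 (mod 429).
Since gcd(361, 429) = 1, m ≡ 9·(361)⁻¹ ≡ 309 (mod 429). Smallest non-negative: 309.

309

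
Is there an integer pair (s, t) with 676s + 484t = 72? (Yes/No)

gcd(676, 484): 676 = 1·484 + 192; 484 = 2·192 + 100; 192 = 1·100 + 92; 100 = 1·92 + 8; 92 = 11·8 + 4; 8 = 2·4 + 0 → 4
4 divides 72, so a solution exists.

Yes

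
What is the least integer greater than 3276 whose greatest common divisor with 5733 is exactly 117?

3393

Multiples of 117 above 3276: 117·29, 117·30, … . Need the cofactor coprime to 5733/117 = 49.
Checking s = 29, 30, … the first with gcd(s, 49) = 1 is s = 29, giving 3393.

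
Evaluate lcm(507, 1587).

268203

gcd first: 1587 = 3·507 + 66; 507 = 7·66 + 45; 66 = 1·45 + 21; 45 = 2·21 + 3; 21 = 7·3 + 0 → gcd = 3
lcm = 507·1587/gcd = 804609/3 = 268203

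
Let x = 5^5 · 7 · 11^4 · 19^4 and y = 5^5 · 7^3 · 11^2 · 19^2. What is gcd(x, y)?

955521875

min exponent per shared prime: 5^5 · 7 · 11^2 · 19^2 = 955521875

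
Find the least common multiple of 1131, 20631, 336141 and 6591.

5156739081

1131 = 3 · 13 · 29; 20631 = 3 · 13 · 23²; 336141 = 3² · 13³ · 17; 6591 = 3 · 13³
lcm takes max exponent of each prime: 3² · 13³ · 17 · 23² · 29 = 5156739081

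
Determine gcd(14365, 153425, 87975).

14365 = 5 · 13² · 17; 153425 = 5² · 17 · 19²; 87975 = 3² · 5² · 17 · 23
gcd takes min exponent of each prime: 5 · 17 = 85

85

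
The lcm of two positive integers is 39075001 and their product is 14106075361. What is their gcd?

gcd·lcm = product, so gcd = 14106075361/39075001 = 361.

361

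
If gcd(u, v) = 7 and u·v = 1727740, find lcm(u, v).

For any two positive integers, gcd × lcm equals their product. Hence lcm = 1727740 / 7 = 246820.

246820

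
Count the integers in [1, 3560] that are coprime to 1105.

2474

Prime factors of 1105: 5, 13, 17. Count integers ≤ 3560 divisible by none of them.
By inclusion–exclusion: 3560 − ⌊3560/5⌋ − ⌊3560/13⌋ − ⌊3560/17⌋ + ⌊3560/65⌋ + ⌊3560/85⌋ + ⌊3560/221⌋ − ⌊3560/1105⌋ = 2474.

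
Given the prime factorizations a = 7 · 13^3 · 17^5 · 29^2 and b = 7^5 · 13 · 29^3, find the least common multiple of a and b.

max exponent per prime: 7^5 · 13^3 · 17^5 · 29^3 = 1278671123666285167

1278671123666285167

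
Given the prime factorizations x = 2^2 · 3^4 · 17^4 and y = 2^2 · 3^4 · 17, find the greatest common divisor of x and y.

5508

min exponent per shared prime: 2^2 · 3^4 · 17 = 5508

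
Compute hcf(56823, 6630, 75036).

39

gcd(56823, 6630): 56823 = 8·6630 + 3783; 6630 = 1·3783 + 2847; 3783 = 1·2847 + 936; 2847 = 3·936 + 39; 936 = 24·39 + 0 → 39
gcd(39, 75036): 75036 = 1924·39 + 0 → 39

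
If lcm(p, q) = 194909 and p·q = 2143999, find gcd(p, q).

11

gcd·lcm = product, so gcd = 2143999/194909 = 11.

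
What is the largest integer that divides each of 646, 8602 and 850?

34

646 = 2 · 17 · 19; 8602 = 2 · 11 · 17 · 23; 850 = 2 · 5² · 17
gcd takes min exponent of each prime: 2 · 17 = 34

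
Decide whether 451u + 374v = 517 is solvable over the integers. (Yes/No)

Yes

By Bézout, 451u + 374v = 517 has integer solutions iff gcd(451, 374) | 517.
Euclid: 451 = 1·374 + 77; 374 = 4·77 + 66; 77 = 1·66 + 11; 66 = 6·11 + 0. gcd = 11; 517 mod 11 = 0. Yes.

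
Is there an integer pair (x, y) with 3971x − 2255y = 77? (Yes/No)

gcd(3971, 2255): 3971 = 1·2255 + 1716; 2255 = 1·1716 + 539; 1716 = 3·539 + 99; 539 = 5·99 + 44; 99 = 2·44 + 11; 44 = 4·11 + 0 → 11
11 divides 77, so a solution exists.

Yes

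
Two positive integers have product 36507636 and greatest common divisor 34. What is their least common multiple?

1073754

For any two positive integers, gcd × lcm equals their product. Hence lcm = 36507636 / 34 = 1073754.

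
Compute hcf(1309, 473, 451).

gcd(1309, 473): 1309 = 2·473 + 363; 473 = 1·363 + 110; 363 = 3·110 + 33; 110 = 3·33 + 11; 33 = 3·11 + 0 → 11
gcd(11, 451): 451 = 41·11 + 0 → 11

11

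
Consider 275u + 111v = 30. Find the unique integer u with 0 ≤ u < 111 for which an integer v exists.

99

Euclid: 275 = 2·111 + 53; 111 = 2·53 + 5; 53 = 10·5 + 3; 5 = 1·3 + 2; 3 = 1·2 + 1; 2 = 2·1 + 0 → gcd = 1; 30 = 1·30.
Back-substitution yields 275·(44) + 111·(-109) = 1, so one solution is u = 44·30 = 1320, v = -109·30 = -3270.
Solutions in u differ by 111/1 = 111; the one in [0, 111) is 1320 mod 111 = 99.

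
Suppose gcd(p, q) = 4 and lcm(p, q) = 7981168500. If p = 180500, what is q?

176868

p·q = gcd·lcm = 4·7981168500 = 31924674000, so q = 31924674000/180500 = 176868.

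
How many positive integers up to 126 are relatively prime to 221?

110

221 = 13·17. Inclusion–exclusion on these primes:
126 − ⌊126/13⌋ − ⌊126/17⌋ + ⌊126/221⌋ = 110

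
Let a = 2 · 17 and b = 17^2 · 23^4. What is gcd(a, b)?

min exponent per shared prime: 17 = 17

17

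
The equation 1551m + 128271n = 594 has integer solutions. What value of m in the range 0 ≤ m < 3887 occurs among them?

662

gcd(1551, 128271) = 33 (Euclid: 128271 = 82·1551 + 1089; 1551 = 1·1089 + 462; 1089 = 2·462 + 165; 462 = 2·165 + 132; 165 = 1·132 + 33; 132 = 4·33 + 0), and 33 | 594.
Extended Euclid: 1551·(-827) + 128271·(10) = 33. Scale by 18: m₀ = -14886.
General solution m = m₀ + 3887t; reducing mod 3887 gives m = 662 (and n = -8).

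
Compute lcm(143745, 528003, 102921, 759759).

143745 = 3 · 5 · 7 · 37²; 528003 = 3² · 7 · 17² · 29; 102921 = 3 · 7 · 13² · 29; 759759 = 3 · 7 · 11² · 13 · 23
lcm takes max exponent of each prime: 3² · 5 · 7 · 11² · 13² · 17² · 23 · 29 · 37² = 1699846688484945

1699846688484945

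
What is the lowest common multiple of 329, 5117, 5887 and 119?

329 = 7 · 47; 5117 = 7 · 17 · 43; 5887 = 7 · 29²; 119 = 7 · 17
lcm takes max exponent of each prime: 7 · 17 · 29² · 43 · 47 = 202259659

202259659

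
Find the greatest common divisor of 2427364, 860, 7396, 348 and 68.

gcd(2427364, 860): 2427364 = 2822·860 + 444; 860 = 1·444 + 416; 444 = 1·416 + 28; 416 = 14·28 + 24; 28 = 1·24 + 4; 24 = 6·4 + 0 → 4
gcd(4, 7396): 7396 = 1849·4 + 0 → 4
gcd(4, 348): 348 = 87·4 + 0 → 4
gcd(4, 68): 68 = 17·4 + 0 → 4

4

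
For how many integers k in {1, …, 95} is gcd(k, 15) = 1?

Prime factors of 15: 3, 5. Count integers ≤ 95 divisible by none of them.
By inclusion–exclusion: 95 − ⌊95/3⌋ − ⌊95/5⌋ + ⌊95/15⌋ = 51.

51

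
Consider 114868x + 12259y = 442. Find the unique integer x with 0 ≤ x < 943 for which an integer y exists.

Euclid: 114868 = 9·12259 + 4537; 12259 = 2·4537 + 3185; 4537 = 1·3185 + 1352; 3185 = 2·1352 + 481; 1352 = 2·481 + 390; 481 = 1·390 + 91; 390 = 4·91 + 26; 91 = 3·26 + 13; 26 = 2·13 + 0 → gcd = 13; 442 = 13·34.
Back-substitution yields 114868·(-408) + 12259·(3823) = 13, so one solution is x = -408·34 = -13872, y = 3823·34 = 129982.
Solutions in x differ by 12259/13 = 943; the one in [0, 943) is -13872 mod 943 = 273.

273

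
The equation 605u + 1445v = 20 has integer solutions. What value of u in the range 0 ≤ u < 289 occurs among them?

172

Euclid: 1445 = 2·605 + 235; 605 = 2·235 + 135; 235 = 1·135 + 100; 135 = 1·100 + 35; 100 = 2·35 + 30; 35 = 1·30 + 5; 30 = 6·5 + 0 → gcd = 5; 20 = 5·4.
Back-substitution yields 605·(43) + 1445·(-18) = 5, so one solution is u = 43·4 = 172, v = -18·4 = -72.
Solutions in u differ by 1445/5 = 289; the one in [0, 289) is 172 mod 289 = 172.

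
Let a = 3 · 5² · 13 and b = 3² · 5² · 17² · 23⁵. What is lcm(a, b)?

max exponent per prime: 3² · 5² · 13 · 17² · 23⁵ = 5440801646475

5440801646475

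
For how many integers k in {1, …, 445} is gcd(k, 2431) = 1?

352

2431 = 11·13·17. Inclusion–exclusion on these primes:
445 − ⌊445/11⌋ − ⌊445/13⌋ − ⌊445/17⌋ + ⌊445/143⌋ + ⌊445/187⌋ + ⌊445/221⌋ − ⌊445/2431⌋ = 352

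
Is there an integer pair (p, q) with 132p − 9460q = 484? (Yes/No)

By Bézout, 132p − 9460q = 484 has integer solutions iff gcd(132, 9460) | 484.
Euclid: 9460 = 71·132 + 88; 132 = 1·88 + 44; 88 = 2·44 + 0. gcd = 44; 484 mod 44 = 0. Yes.

Yes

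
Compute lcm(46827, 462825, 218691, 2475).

lcm(46827, 462825) = 46827·462825/gcd = 21672706275/1089 = 19901475
lcm(19901475, 218691) = 19901475·218691/gcd = 4352273469225/99 = 43962358275
lcm(43962358275, 2475) = 43962358275·2475/gcd = 108806836730625/2475 = 43962358275

43962358275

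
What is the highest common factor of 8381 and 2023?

289

Euclid: 8381 = 4·2023 + 289; 2023 = 7·289 + 0. Last nonzero remainder: 289.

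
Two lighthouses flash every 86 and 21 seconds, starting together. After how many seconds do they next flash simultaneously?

86 = 2 · 43; 21 = 3 · 7
max exponents: 2 · 3 · 7 · 43 = 1806

1806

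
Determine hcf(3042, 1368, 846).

gcd(3042, 1368): 3042 = 2·1368 + 306; 1368 = 4·306 + 144; 306 = 2·144 + 18; 144 = 8·18 + 0 → 18
gcd(18, 846): 846 = 47·18 + 0 → 18

18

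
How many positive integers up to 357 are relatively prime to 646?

160

Prime factors of 646: 2, 17, 19. Count integers ≤ 357 divisible by none of them.
By inclusion–exclusion: 357 − ⌊357/2⌋ − ⌊357/17⌋ − ⌊357/19⌋ + ⌊357/34⌋ + ⌊357/38⌋ + ⌊357/323⌋ − ⌊357/646⌋ = 160.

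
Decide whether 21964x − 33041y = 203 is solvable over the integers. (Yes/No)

No

gcd(21964, 33041): 33041 = 1·21964 + 11077; 21964 = 1·11077 + 10887; 11077 = 1·10887 + 190; 10887 = 57·190 + 57; 190 = 3·57 + 19; 57 = 3·19 + 0 → 19
19 does not divide 203, so a solution does not exist.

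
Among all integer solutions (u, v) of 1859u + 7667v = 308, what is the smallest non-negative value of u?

gcd(1859, 7667) = 11 (Euclid: 7667 = 4·1859 + 231; 1859 = 8·231 + 11; 231 = 21·11 + 0), and 11 | 308.
Extended Euclid: 1859·(33) + 7667·(-8) = 11. Scale by 28: u₀ = 924.
General solution u = u₀ + 697t; reducing mod 697 gives u = 227 (and v = -55).

227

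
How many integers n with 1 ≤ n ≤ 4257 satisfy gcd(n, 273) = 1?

Prime factors of 273: 3, 7, 13. Count integers ≤ 4257 divisible by none of them.
By inclusion–exclusion: 4257 − ⌊4257/3⌋ − ⌊4257/7⌋ − ⌊4257/13⌋ + ⌊4257/21⌋ + ⌊4257/39⌋ + ⌊4257/91⌋ − ⌊4257/273⌋ = 2245.

2245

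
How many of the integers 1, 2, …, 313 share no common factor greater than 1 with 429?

176

429 = 3·11·13. Inclusion–exclusion on these primes:
313 − ⌊313/3⌋ − ⌊313/11⌋ − ⌊313/13⌋ + ⌊313/33⌋ + ⌊313/39⌋ + ⌊313/143⌋ − ⌊313/429⌋ = 176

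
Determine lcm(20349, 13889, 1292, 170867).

lcm(20349, 13889) = 20349·13889/gcd = 282627261/323 = 875007
lcm(875007, 1292) = 875007·1292/gcd = 1130509044/323 = 3500028
lcm(3500028, 170867) = 3500028·170867/gcd = 598039284276/323 = 1851514812

1851514812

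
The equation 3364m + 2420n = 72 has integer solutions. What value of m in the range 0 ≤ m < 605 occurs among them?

Reduce mod 2420: 3364m ≡ 72 (mod 2420). With g = gcd(3364, 2420) = 4 dividing 72, divide through: 841m ≡ 18 (mod 605).
Since gcd(841, 605) = 1, m ≡ 18·(841)⁻¹ ≡ 118 (mod 605). Smallest non-negative: 118.

118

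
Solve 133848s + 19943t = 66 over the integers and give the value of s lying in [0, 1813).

gcd(133848, 19943) = 11 (Euclid: 133848 = 6·19943 + 14190; 19943 = 1·14190 + 5753; 14190 = 2·5753 + 2684; 5753 = 2·2684 + 385; 2684 = 6·385 + 374; 385 = 1·374 + 11; 374 = 34·11 + 0), and 11 | 66.
Extended Euclid: 133848·(-52) + 19943·(349) = 11. Scale by 6: s₀ = -312.
General solution s = s₀ + 1813k; reducing mod 1813 gives s = 1501 (and t = -10074).

1501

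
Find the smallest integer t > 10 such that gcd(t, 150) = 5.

gcd(t, 150) = 5 forces 5 | t; write t = 5s. Then gcd(5s, 5·30) = 5·gcd(s, 30), so need gcd(s, 30) = 1.
5s > 10 gives s ≥ 3. The least s ≥ 3 coprime to 30 is 7, so t = 5·7 = 35.

35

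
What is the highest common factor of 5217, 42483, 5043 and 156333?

3

5217 = 3 · 37 · 47; 42483 = 3 · 7² · 17²; 5043 = 3 · 41²; 156333 = 3 · 31 · 41²
gcd takes min exponent of each prime: 3 = 3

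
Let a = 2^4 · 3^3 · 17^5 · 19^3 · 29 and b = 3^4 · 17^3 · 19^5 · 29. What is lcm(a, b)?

max exponent per prime: 2^4 · 3^4 · 17^5 · 19^5 · 29 = 132134313014931312

132134313014931312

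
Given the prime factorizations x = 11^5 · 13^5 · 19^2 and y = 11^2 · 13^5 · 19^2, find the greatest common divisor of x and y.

16218449533

min exponent per shared prime: 11^2 · 13^5 · 19^2 = 16218449533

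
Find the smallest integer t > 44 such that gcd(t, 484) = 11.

55

484 = 11·44. Any t with gcd(t, 484) = 11 is a multiple of 11, say 11s, with s coprime to 44.
Need s > 44/11, so s ≥ 5. First s ≥ 5 with gcd(s, 44) = 1 is s = 5. Thus t = 11·5 = 55.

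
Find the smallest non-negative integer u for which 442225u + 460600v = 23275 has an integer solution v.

gcd(442225, 460600) = 1225 (Euclid: 460600 = 1·442225 + 18375; 442225 = 24·18375 + 1225; 18375 = 15·1225 + 0), and 1225 | 23275.
Extended Euclid: 442225·(25) + 460600·(-24) = 1225. Scale by 19: u₀ = 475.
General solution u = u₀ + 376t; reducing mod 376 gives u = 99 (and v = -95).

99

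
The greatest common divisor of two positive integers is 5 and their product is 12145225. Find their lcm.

2429045

gcd·lcm = product, so lcm = 12145225/5 = 2429045.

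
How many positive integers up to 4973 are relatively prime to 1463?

Prime factors of 1463: 7, 11, 19. Count integers ≤ 4973 divisible by none of them.
By inclusion–exclusion: 4973 − ⌊4973/7⌋ − ⌊4973/11⌋ − ⌊4973/19⌋ + ⌊4973/77⌋ + ⌊4973/133⌋ + ⌊4973/209⌋ − ⌊4973/1463⌋ = 3671.

3671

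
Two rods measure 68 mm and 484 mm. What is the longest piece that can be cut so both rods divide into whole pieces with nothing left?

4

Euclid: 484 = 7·68 + 8; 68 = 8·8 + 4; 8 = 2·4 + 0. Last nonzero remainder: 4.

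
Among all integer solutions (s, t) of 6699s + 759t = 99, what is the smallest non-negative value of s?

Euclid: 6699 = 8·759 + 627; 759 = 1·627 + 132; 627 = 4·132 + 99; 132 = 1·99 + 33; 99 = 3·33 + 0 → gcd = 33; 99 = 33·3.
Back-substitution yields 6699·(-6) + 759·(53) = 33, so one solution is s = -6·3 = -18, t = 53·3 = 159.
Solutions in s differ by 759/33 = 23; the one in [0, 23) is -18 mod 23 = 5.

5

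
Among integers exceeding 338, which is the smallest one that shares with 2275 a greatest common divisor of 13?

gcd(a, 2275) = 13 forces 13 | a; write a = 13s. Then gcd(13s, 13·175) = 13·gcd(s, 175), so need gcd(s, 175) = 1.
13s > 338 gives s ≥ 27. The least s ≥ 27 coprime to 175 is 27, so a = 13·27 = 351.

351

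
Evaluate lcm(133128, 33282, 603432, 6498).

402784222248

133128 = 2³ · 3² · 43²; 33282 = 2 · 3² · 43²; 603432 = 2³ · 3² · 17² · 29; 6498 = 2 · 3² · 19²
lcm takes max exponent of each prime: 2³ · 3² · 17² · 19² · 29 · 43² = 402784222248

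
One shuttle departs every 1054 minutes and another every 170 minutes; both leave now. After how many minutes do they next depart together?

gcd first: 1054 = 6·170 + 34; 170 = 5·34 + 0 → gcd = 34
lcm = 1054·170/gcd = 179180/34 = 5270

5270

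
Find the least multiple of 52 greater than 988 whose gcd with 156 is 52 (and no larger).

156 = 52·3. Any x with gcd(x, 156) = 52 is a multiple of 52, say 52s, with s coprime to 3.
Need s > 988/52, so s ≥ 20. First s ≥ 20 with gcd(s, 3) = 1 is s = 20. Thus x = 52·20 = 1040.

1040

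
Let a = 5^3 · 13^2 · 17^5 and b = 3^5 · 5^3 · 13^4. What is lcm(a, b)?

max exponent per prime: 3^5 · 5^3 · 13^4 · 17^5 = 1231783274226375

1231783274226375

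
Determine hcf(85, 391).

Euclid: 391 = 4·85 + 51; 85 = 1·51 + 34; 51 = 1·34 + 17; 34 = 2·17 + 0. Last nonzero remainder: 17.

17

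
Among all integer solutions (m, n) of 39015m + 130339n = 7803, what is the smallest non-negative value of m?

361

gcd(39015, 130339) = 289 (Euclid: 130339 = 3·39015 + 13294; 39015 = 2·13294 + 12427; 13294 = 1·12427 + 867; 12427 = 14·867 + 289; 867 = 3·289 + 0), and 289 | 7803.
Extended Euclid: 39015·(147) + 130339·(-44) = 289. Scale by 27: m₀ = 3969.
General solution m = m₀ + 451t; reducing mod 451 gives m = 361 (and n = -108).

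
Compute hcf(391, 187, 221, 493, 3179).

391 = 17 · 23; 187 = 11 · 17; 221 = 13 · 17; 493 = 17 · 29; 3179 = 11 · 17²
gcd takes min exponent of each prime: 17 = 17

17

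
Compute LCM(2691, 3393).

gcd first: 3393 = 1·2691 + 702; 2691 = 3·702 + 585; 702 = 1·585 + 117; 585 = 5·117 + 0 → gcd = 117
lcm = 2691·3393/gcd = 9130563/117 = 78039

78039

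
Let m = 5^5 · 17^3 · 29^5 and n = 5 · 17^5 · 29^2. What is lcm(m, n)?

max exponent per prime: 5^5 · 17^5 · 29^5 = 91009057767790625

91009057767790625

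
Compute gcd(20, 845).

5

Euclid: 845 = 42·20 + 5; 20 = 4·5 + 0. Last nonzero remainder: 5.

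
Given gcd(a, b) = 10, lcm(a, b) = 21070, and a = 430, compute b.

490

Using ab = gcd(a,b)·lcm(a,b) = 10·21070 = 210700, we get b = 210700/430 = 490.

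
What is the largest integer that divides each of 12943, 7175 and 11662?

7

12943 = 7 · 43²; 7175 = 5² · 7 · 41; 11662 = 2 · 7³ · 17
gcd takes min exponent of each prime: 7 = 7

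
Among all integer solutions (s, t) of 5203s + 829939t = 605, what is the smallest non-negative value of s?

5264

Euclid: 829939 = 159·5203 + 2662; 5203 = 1·2662 + 2541; 2662 = 1·2541 + 121; 2541 = 21·121 + 0 → gcd = 121; 605 = 121·5.
Back-substitution yields 5203·(-319) + 829939·(2) = 121, so one solution is s = -319·5 = -1595, t = 2·5 = 10.
Solutions in s differ by 829939/121 = 6859; the one in [0, 6859) is -1595 mod 6859 = 5264.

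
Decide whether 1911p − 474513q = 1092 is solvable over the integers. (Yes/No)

gcd(1911, 474513): 474513 = 248·1911 + 585; 1911 = 3·585 + 156; 585 = 3·156 + 117; 156 = 1·117 + 39; 117 = 3·39 + 0 → 39
39 divides 1092, so a solution exists.

Yes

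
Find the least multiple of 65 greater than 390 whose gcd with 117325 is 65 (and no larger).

455

Multiples of 65 above 390: 65·7, 65·8, … . Need the cofactor coprime to 117325/65 = 1805.
Checking s = 7, 8, … the first with gcd(s, 1805) = 1 is s = 7, giving 455.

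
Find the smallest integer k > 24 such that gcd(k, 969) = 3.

27

969 = 3·323. Any k with gcd(k, 969) = 3 is a multiple of 3, say 3s, with s coprime to 323.
Need s > 24/3, so s ≥ 9. First s ≥ 9 with gcd(s, 323) = 1 is s = 9. Thus k = 3·9 = 27.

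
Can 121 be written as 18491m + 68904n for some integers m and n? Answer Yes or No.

Yes

By Bézout, 18491m + 68904n = 121 has integer solutions iff gcd(18491, 68904) | 121.
Euclid: 68904 = 3·18491 + 13431; 18491 = 1·13431 + 5060; 13431 = 2·5060 + 3311; 5060 = 1·3311 + 1749; 3311 = 1·1749 + 1562; 1749 = 1·1562 + 187; 1562 = 8·187 + 66; 187 = 2·66 + 55; 66 = 1·55 + 11; 55 = 5·11 + 0. gcd = 11; 121 mod 11 = 0. Yes.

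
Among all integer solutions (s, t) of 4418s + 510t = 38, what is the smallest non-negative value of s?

Reduce mod 510: 4418s ≡ 38 (mod 510). With g = gcd(4418, 510) = 2 dividing 38, divide through: 2209s ≡ 19 (mod 255).
Since gcd(2209, 255) = 1, s ≡ 19·(2209)⁻¹ ≡ 151 (mod 255). Smallest non-negative: 151.

151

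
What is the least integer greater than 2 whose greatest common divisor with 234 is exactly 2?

4

gcd(k, 234) = 2 forces 2 | k; write k = 2s. Then gcd(2s, 2·117) = 2·gcd(s, 117), so need gcd(s, 117) = 1.
2s > 2 gives s ≥ 2. The least s ≥ 2 coprime to 117 is 2, so k = 2·2 = 4.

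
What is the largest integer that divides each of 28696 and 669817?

28696 = 2³ · 17 · 211
669817 = 17 · 31² · 41
Common: 17 = 17

17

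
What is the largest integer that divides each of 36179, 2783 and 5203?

gcd(36179, 2783): 36179 = 13·2783 + 0 → 2783
gcd(2783, 5203): 5203 = 1·2783 + 2420; 2783 = 1·2420 + 363; 2420 = 6·363 + 242; 363 = 1·242 + 121; 242 = 2·121 + 0 → 121

121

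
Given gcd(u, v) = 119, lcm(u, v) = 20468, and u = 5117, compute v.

476

Using uv = gcd(u,v)·lcm(u,v) = 119·20468 = 2435692, we get v = 2435692/5117 = 476.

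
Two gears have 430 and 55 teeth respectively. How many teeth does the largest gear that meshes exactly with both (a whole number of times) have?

430 = 2 · 5 · 43
55 = 5 · 11
Common: 5 = 5

5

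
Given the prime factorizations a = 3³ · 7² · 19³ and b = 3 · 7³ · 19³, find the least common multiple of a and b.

63521199

max exponent per prime: 3³ · 7³ · 19³ = 63521199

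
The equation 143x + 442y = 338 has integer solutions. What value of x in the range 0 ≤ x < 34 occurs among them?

24

gcd(143, 442) = 13 (Euclid: 442 = 3·143 + 13; 143 = 11·13 + 0), and 13 | 338.
Extended Euclid: 143·(-3) + 442·(1) = 13. Scale by 26: x₀ = -78.
General solution x = x₀ + 34t; reducing mod 34 gives x = 24 (and y = -7).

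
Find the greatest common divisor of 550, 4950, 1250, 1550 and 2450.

50

gcd(550, 4950): 4950 = 9·550 + 0 → 550
gcd(550, 1250): 1250 = 2·550 + 150; 550 = 3·150 + 100; 150 = 1·100 + 50; 100 = 2·50 + 0 → 50
gcd(50, 1550): 1550 = 31·50 + 0 → 50
gcd(50, 2450): 2450 = 49·50 + 0 → 50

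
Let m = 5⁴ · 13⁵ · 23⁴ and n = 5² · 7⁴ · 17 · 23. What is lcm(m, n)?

max exponent per prime: 5⁴ · 7⁴ · 13⁵ · 17 · 23⁴ = 2650630581953388125

2650630581953388125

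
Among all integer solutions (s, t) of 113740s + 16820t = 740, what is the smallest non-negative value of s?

gcd(113740, 16820) = 20 (Euclid: 113740 = 6·16820 + 12820; 16820 = 1·12820 + 4000; 12820 = 3·4000 + 820; 4000 = 4·820 + 720; 820 = 1·720 + 100; 720 = 7·100 + 20; 100 = 5·20 + 0), and 20 | 740.
Extended Euclid: 113740·(-164) + 16820·(1109) = 20. Scale by 37: s₀ = -6068.
General solution s = s₀ + 841k; reducing mod 841 gives s = 660 (and t = -4463).

660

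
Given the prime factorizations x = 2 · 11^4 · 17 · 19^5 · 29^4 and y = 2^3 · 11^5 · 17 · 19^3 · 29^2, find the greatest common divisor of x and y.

2871484367686

min exponent per shared prime: 2 · 11^4 · 17 · 19^3 · 29^2 = 2871484367686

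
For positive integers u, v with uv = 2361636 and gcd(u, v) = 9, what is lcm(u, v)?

For any two positive integers, gcd × lcm equals their product. Hence lcm = 2361636 / 9 = 262404.

262404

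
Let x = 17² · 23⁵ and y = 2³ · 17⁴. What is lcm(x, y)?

max exponent per prime: 2³ · 17⁴ · 23⁵ = 4300558429624

4300558429624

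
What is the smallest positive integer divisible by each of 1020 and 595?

1020 = 2² · 3 · 5 · 17; 595 = 5 · 7 · 17
max exponents: 2² · 3 · 5 · 7 · 17 = 7140

7140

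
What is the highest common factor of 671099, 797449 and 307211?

361

gcd(671099, 797449): 797449 = 1·671099 + 126350; 671099 = 5·126350 + 39349; 126350 = 3·39349 + 8303; 39349 = 4·8303 + 6137; 8303 = 1·6137 + 2166; 6137 = 2·2166 + 1805; 2166 = 1·1805 + 361; 1805 = 5·361 + 0 → 361
gcd(361, 307211): 307211 = 851·361 + 0 → 361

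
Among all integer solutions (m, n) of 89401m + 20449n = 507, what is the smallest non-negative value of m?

Reduce mod 20449: 89401m ≡ 507 (mod 20449). With g = gcd(89401, 20449) = 169 dividing 507, divide through: 529m ≡ 3 (mod 121).
Since gcd(529, 121) = 1, m ≡ 3·(529)⁻¹ ≡ 113 (mod 121). Smallest non-negative: 113.

113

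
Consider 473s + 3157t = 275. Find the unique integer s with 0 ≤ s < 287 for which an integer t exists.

Euclid: 3157 = 6·473 + 319; 473 = 1·319 + 154; 319 = 2·154 + 11; 154 = 14·11 + 0 → gcd = 11; 275 = 11·25.
Back-substitution yields 473·(-20) + 3157·(3) = 11, so one solution is s = -20·25 = -500, t = 3·25 = 75.
Solutions in s differ by 3157/11 = 287; the one in [0, 287) is -500 mod 287 = 74.

74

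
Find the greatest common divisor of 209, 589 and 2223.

19

209 = 11 · 19; 589 = 19 · 31; 2223 = 3² · 13 · 19
gcd takes min exponent of each prime: 19 = 19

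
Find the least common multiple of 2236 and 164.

2236 = 2² · 13 · 43; 164 = 2² · 41
max exponents: 2² · 13 · 41 · 43 = 91676

91676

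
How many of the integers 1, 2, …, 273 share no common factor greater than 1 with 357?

357 = 3·7·17. Inclusion–exclusion on these primes:
273 − ⌊273/3⌋ − ⌊273/7⌋ − ⌊273/17⌋ + ⌊273/21⌋ + ⌊273/51⌋ + ⌊273/119⌋ − ⌊273/357⌋ = 147

147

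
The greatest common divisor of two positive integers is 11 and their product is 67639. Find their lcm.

6149

gcd·lcm = product, so lcm = 67639/11 = 6149.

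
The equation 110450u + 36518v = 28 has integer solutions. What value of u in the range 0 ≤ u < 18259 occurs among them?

Euclid: 110450 = 3·36518 + 896; 36518 = 40·896 + 678; 896 = 1·678 + 218; 678 = 3·218 + 24; 218 = 9·24 + 2; 24 = 12·2 + 0 → gcd = 2; 28 = 2·14.
Back-substitution yields 110450·(1508) + 36518·(-4561) = 2, so one solution is u = 1508·14 = 21112, v = -4561·14 = -63854.
Solutions in u differ by 36518/2 = 18259; the one in [0, 18259) is 21112 mod 18259 = 2853.

2853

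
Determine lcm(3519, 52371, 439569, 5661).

94640524407

lcm(3519, 52371) = 3519·52371/gcd = 184293549/207 = 890307
lcm(890307, 439569) = 890307·439569/gcd = 391351357683/153 = 2557852011
lcm(2557852011, 5661) = 2557852011·5661/gcd = 14480000234271/153 = 94640524407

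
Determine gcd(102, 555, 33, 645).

gcd(102, 555): 555 = 5·102 + 45; 102 = 2·45 + 12; 45 = 3·12 + 9; 12 = 1·9 + 3; 9 = 3·3 + 0 → 3
gcd(3, 33): 33 = 11·3 + 0 → 3
gcd(3, 645): 645 = 215·3 + 0 → 3

3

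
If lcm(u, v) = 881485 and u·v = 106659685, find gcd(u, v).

121

gcd·lcm = product, so gcd = 106659685/881485 = 121.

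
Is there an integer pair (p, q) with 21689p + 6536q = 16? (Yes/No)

By Bézout, 21689p + 6536q = 16 has integer solutions iff gcd(21689, 6536) | 16.
Euclid: 21689 = 3·6536 + 2081; 6536 = 3·2081 + 293; 2081 = 7·293 + 30; 293 = 9·30 + 23; 30 = 1·23 + 7; 23 = 3·7 + 2; 7 = 3·2 + 1; 2 = 2·1 + 0. gcd = 1; 16 mod 1 = 0. Yes.

Yes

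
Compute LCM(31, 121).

gcd first: 121 = 3·31 + 28; 31 = 1·28 + 3; 28 = 9·3 + 1; 3 = 3·1 + 0 → gcd = 1
lcm = 31·121/gcd = 3751/1 = 3751

3751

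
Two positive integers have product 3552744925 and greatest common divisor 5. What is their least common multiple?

710548985

For any two positive integers, gcd × lcm equals their product. Hence lcm = 3552744925 / 5 = 710548985.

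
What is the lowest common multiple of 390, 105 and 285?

390 = 2 · 3 · 5 · 13; 105 = 3 · 5 · 7; 285 = 3 · 5 · 19
lcm takes max exponent of each prime: 2 · 3 · 5 · 7 · 13 · 19 = 51870

51870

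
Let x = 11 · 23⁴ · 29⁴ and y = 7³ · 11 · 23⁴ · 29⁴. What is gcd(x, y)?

min exponent per shared prime: 11 · 23⁴ · 29⁴ = 2177188445531

2177188445531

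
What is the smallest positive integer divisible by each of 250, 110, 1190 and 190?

6217750

250 = 2 · 5³; 110 = 2 · 5 · 11; 1190 = 2 · 5 · 7 · 17; 190 = 2 · 5 · 19
lcm takes max exponent of each prime: 2 · 5³ · 7 · 11 · 17 · 19 = 6217750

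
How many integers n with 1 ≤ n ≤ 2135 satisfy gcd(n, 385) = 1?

385 = 5·7·11. Inclusion–exclusion on these primes:
2135 − ⌊2135/5⌋ − ⌊2135/7⌋ − ⌊2135/11⌋ + ⌊2135/35⌋ + ⌊2135/55⌋ + ⌊2135/77⌋ − ⌊2135/385⌋ = 1330

1330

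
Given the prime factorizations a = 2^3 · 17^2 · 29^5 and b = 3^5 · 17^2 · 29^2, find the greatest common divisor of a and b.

min exponent per shared prime: 17^2 · 29^2 = 243049

243049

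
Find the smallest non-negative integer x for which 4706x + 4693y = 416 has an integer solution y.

32

Euclid: 4706 = 1·4693 + 13; 4693 = 361·13 + 0 → gcd = 13; 416 = 13·32.
Back-substitution yields 4706·(1) + 4693·(-1) = 13, so one solution is x = 1·32 = 32, y = -1·32 = -32.
Solutions in x differ by 4693/13 = 361; the one in [0, 361) is 32 mod 361 = 32.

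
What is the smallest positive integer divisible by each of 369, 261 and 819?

973791

lcm(369, 261) = 369·261/gcd = 96309/9 = 10701
lcm(10701, 819) = 10701·819/gcd = 8764119/9 = 973791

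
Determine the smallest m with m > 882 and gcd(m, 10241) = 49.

980

Multiples of 49 above 882: 49·19, 49·20, … . Need the cofactor coprime to 10241/49 = 209.
Checking s = 19, 20, … the first with gcd(s, 209) = 1 is s = 20, giving 980.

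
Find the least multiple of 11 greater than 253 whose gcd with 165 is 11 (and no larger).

286

165 = 11·15. Any t with gcd(t, 165) = 11 is a multiple of 11, say 11s, with s coprime to 15.
Need s > 253/11, so s ≥ 24. First s ≥ 24 with gcd(s, 15) = 1 is s = 26. Thus t = 11·26 = 286.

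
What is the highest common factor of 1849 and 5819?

1849 = 43²
5819 = 11 · 23²
Common: 1 = 1

1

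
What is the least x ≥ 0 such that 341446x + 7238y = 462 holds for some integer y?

gcd(341446, 7238) = 14 (Euclid: 341446 = 47·7238 + 1260; 7238 = 5·1260 + 938; 1260 = 1·938 + 322; 938 = 2·322 + 294; 322 = 1·294 + 28; 294 = 10·28 + 14; 28 = 2·14 + 0), and 14 | 462.
Extended Euclid: 341446·(-247) + 7238·(11652) = 14. Scale by 33: x₀ = -8151.
General solution x = x₀ + 517t; reducing mod 517 gives x = 121 (and y = -5708).

121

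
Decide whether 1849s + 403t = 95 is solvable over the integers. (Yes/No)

By Bézout, 1849s + 403t = 95 has integer solutions iff gcd(1849, 403) | 95.
Euclid: 1849 = 4·403 + 237; 403 = 1·237 + 166; 237 = 1·166 + 71; 166 = 2·71 + 24; 71 = 2·24 + 23; 24 = 1·23 + 1; 23 = 23·1 + 0. gcd = 1; 95 mod 1 = 0. Yes.

Yes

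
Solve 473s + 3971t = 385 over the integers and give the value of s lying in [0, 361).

26

gcd(473, 3971) = 11 (Euclid: 3971 = 8·473 + 187; 473 = 2·187 + 99; 187 = 1·99 + 88; 99 = 1·88 + 11; 88 = 8·11 + 0), and 11 | 385.
Extended Euclid: 473·(42) + 3971·(-5) = 11. Scale by 35: s₀ = 1470.
General solution s = s₀ + 361k; reducing mod 361 gives s = 26 (and t = -3).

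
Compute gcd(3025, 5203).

Euclid: 5203 = 1·3025 + 2178; 3025 = 1·2178 + 847; 2178 = 2·847 + 484; 847 = 1·484 + 363; 484 = 1·363 + 121; 363 = 3·121 + 0. Last nonzero remainder: 121.

121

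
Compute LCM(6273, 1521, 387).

6273 = 3² · 17 · 41; 1521 = 3² · 13²; 387 = 3² · 43
lcm takes max exponent of each prime: 3² · 13² · 17 · 41 · 43 = 45585891

45585891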